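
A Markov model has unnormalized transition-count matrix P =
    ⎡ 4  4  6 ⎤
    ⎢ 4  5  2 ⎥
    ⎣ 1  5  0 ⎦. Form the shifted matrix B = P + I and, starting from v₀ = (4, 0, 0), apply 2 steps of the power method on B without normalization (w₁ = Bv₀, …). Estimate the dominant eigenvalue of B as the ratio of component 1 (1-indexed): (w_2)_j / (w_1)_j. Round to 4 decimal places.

9.4000

B = P + I has rows (5, 4, 6); (4, 6, 2); (1, 5, 1)
w1 = Bv₀ = (20, 16, 4)
w2 = Bw1 = (188, 184, 104)
Ratio: 188/20 = 9.4000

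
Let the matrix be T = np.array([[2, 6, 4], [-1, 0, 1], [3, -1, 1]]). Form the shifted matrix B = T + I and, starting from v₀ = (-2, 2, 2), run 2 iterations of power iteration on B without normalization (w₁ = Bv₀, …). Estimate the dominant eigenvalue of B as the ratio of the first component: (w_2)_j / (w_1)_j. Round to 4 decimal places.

B = T + I has rows (3, 6, 4); (-1, 1, 1); (3, -1, 2)
w1 = Bv₀ = (3·(-2) + 6·2 + 4·2; (-1)·(-2) + 1·2 + 1·2; 3·(-2) + (-1)·2 + 2·2) = (14, 6, -4)
w2 = Bw1 = (3·14 + 6·6 + 4·(-4); (-1)·14 + 1·6 + 1·(-4); 3·14 + (-1)·6 + 2·(-4)) = (62, -12, 28)
Ratio: 62/14 = 4.4286

4.4286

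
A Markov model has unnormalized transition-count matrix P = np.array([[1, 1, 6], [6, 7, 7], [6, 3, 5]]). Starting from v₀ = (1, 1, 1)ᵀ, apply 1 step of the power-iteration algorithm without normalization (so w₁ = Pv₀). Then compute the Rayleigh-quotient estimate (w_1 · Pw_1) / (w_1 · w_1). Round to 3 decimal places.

w1 = Pv₀ = (1·1 + 1·1 + 6·1; 6·1 + 7·1 + 7·1; 6·1 + 3·1 + 5·1) = (8, 20, 14)
Pw1 = (112, 286, 178)
w1·Pw1 = 8·112 + 20·286 + 14·178 = 9108; w1·w1 = 8·8 + 20·20 + 14·14 = 660
λ ≈ 9108/660 = 13.800

13.800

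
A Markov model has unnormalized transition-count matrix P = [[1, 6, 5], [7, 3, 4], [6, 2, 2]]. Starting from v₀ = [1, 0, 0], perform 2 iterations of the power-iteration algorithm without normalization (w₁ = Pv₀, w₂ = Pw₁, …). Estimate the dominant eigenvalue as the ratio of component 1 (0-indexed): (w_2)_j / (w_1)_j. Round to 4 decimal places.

w1 = Pv₀ = (1, 7, 6)
w2 = Pw1 = (73, 52, 32)
Ratio at component: 52 / 7 = 7.4286

7.4286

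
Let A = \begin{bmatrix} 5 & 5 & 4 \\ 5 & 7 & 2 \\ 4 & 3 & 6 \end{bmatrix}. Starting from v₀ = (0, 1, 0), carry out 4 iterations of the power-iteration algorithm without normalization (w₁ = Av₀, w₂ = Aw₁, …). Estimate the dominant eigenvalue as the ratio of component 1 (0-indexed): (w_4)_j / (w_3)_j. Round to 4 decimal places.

w1 = Av₀ = (5·0 + 5·1 + 4·0; 5·0 + 7·1 + 2·0; 4·0 + 3·1 + 6·0) = (5, 7, 3)
w2 = Aw1 = (5·5 + 5·7 + 4·3; 5·5 + 7·7 + 2·3; 4·5 + 3·7 + 6·3) = (72, 80, 59)
w3 = Aw2 = (996, 1038, 882)
w4 = Aw3 = (13698, 14010, 12390)
Ratio at component: 14010 / 1038 = 13.4971

λ ≈ 13.4971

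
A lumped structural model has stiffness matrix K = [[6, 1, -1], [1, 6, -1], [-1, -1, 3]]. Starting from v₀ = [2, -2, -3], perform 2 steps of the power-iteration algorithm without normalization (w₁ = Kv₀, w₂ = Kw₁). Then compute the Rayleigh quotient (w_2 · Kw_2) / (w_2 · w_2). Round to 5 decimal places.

w1 = Kv₀ = (6·2 + 1·(-2) + (-1)·(-3); 1·2 + 6·(-2) + (-1)·(-3); (-1)·2 + (-1)·(-2) + 3·(-3)) = (13, -7, -9)
w2 = Kw1 = (6·13 + 1·(-7) + (-1)·(-9); 1·13 + 6·(-7) + (-1)·(-9); (-1)·13 + (-1)·(-7) + 3·(-9)) = (80, -20, -33)
Kw2 = (493, -7, -159)
w2·Kw2 = 80·493 + (-20)·(-7) + (-33)·(-159) = 44827; w2·w2 = 80·80 + (-20)·(-20) + (-33)·(-33) = 7889
λ ≈ 44827/7889 = 5.68222

5.68222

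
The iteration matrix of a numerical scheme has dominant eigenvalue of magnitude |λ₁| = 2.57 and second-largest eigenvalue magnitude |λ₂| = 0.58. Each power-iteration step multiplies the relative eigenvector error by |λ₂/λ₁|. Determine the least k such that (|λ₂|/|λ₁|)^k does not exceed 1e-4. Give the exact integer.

7

|λ₂/λ₁| = 0.58/2.57 = 0.22568
Need k ≥ ln(1e-4) / ln(0.22568) = -9.2103 / -1.4886 ≈ 6.187
Smallest integer k satisfying the bound: 7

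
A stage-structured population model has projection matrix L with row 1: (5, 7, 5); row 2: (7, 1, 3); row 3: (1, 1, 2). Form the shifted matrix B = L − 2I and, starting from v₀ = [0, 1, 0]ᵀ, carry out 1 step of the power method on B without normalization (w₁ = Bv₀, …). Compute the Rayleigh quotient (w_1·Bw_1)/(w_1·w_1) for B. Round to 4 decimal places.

1.6863

B = L − 2I has rows (3, 7, 5); (7, -1, 3); (1, 1, 0)
w1 = Bv₀ = (3·0 + 7·1 + 5·0; 7·0 + (-1)·1 + 3·0; 1·0 + 1·1 + 0·0) = (7, -1, 1)
Bw1 = (19, 53, 6)
w1·Bw1 = 86; w1·w1 = 51; μ ≈ 86/51 = 1.6863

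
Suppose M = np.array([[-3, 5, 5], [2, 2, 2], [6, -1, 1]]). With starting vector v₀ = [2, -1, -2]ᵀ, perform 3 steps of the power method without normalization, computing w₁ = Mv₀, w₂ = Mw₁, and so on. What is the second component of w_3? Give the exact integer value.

w1 = Mv₀ = (-21, -2, 11)
w2 = Mw1 = (108, -24, -113)
w3 = Mw2 = (-1009, -58, 559)
The requested component of w3 is -58.

-58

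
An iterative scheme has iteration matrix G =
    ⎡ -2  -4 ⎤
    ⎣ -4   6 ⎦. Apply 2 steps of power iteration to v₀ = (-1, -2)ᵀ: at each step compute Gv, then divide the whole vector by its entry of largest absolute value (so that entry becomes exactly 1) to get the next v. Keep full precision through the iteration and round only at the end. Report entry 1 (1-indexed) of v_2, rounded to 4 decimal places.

Gv0 = (10.00000, -8.00000); divide by 10.00000 → v1 = (1.00000, -0.80000)
Gv1 = (1.20000, -8.80000); divide by -8.80000 → v2 = (-0.13636, 1.00000)
Requested entry of v2: 12/-88 = -0.1364

-0.1364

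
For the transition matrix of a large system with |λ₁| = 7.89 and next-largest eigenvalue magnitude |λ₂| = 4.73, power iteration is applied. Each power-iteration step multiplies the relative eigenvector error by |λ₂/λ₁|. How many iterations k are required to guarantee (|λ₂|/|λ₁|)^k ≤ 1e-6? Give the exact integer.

28

|λ₂/λ₁| = 4.73/7.89 = 0.59949
Need k ≥ ln(1e-6) / ln(0.59949) = -13.8155 / -0.5117 ≈ 27.001
Smallest integer k satisfying the bound: 28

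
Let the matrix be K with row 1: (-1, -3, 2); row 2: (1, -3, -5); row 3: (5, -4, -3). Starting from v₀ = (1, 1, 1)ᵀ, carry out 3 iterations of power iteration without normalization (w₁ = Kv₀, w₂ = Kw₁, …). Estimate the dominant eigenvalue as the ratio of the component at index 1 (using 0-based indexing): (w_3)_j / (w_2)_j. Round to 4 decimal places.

w1 = Kv₀ = ((-1)·1 + (-3)·1 + 2·1; 1·1 + (-3)·1 + (-5)·1; 5·1 + (-4)·1 + (-3)·1) = (-2, -7, -2)
w2 = Kw1 = ((-1)·(-2) + (-3)·(-7) + 2·(-2); 1·(-2) + (-3)·(-7) + (-5)·(-2); 5·(-2) + (-4)·(-7) + (-3)·(-2)) = (19, 29, 24)
w3 = Kw2 = (-58, -188, -93)
Ratio at component: -188 / 29 = -6.4828

λ ≈ -6.4828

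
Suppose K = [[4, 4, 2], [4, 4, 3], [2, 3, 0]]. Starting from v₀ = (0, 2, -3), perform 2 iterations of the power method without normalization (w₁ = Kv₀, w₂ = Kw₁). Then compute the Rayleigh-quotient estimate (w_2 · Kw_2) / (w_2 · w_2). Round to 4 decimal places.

w1 = Kv₀ = (4·0 + 4·2 + 2·(-3); 4·0 + 4·2 + 3·(-3); 2·0 + 3·2 + 0·(-3)) = (2, -1, 6)
w2 = Kw1 = (4·2 + 4·(-1) + 2·6; 4·2 + 4·(-1) + 3·6; 2·2 + 3·(-1) + 0·6) = (16, 22, 1)
Kw2 = (154, 155, 98)
w2·Kw2 = 16·154 + 22·155 + 1·98 = 5972; w2·w2 = 16·16 + 22·22 + 1·1 = 741
λ ≈ 5972/741 = 8.0594

8.0594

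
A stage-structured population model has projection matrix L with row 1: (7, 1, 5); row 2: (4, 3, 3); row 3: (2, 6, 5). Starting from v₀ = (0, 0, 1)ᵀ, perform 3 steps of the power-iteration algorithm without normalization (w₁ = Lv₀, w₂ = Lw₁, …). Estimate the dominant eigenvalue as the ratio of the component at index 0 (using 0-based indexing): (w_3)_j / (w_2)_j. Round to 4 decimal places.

w1 = Lv₀ = (7·0 + 1·0 + 5·1; 4·0 + 3·0 + 3·1; 2·0 + 6·0 + 5·1) = (5, 3, 5)
w2 = Lw1 = (7·5 + 1·3 + 5·5; 4·5 + 3·3 + 3·5; 2·5 + 6·3 + 5·5) = (63, 44, 53)
w3 = Lw2 = (750, 543, 655)
Ratio at component: 750 / 63 = 11.9048

λ ≈ 11.9048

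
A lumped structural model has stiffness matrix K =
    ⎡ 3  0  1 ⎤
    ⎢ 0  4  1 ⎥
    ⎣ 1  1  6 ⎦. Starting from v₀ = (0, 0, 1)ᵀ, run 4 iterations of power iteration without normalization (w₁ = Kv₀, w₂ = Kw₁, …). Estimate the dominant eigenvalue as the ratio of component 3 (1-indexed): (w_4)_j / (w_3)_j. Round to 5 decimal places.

w1 = Kv₀ = (3·0 + 0·0 + 1·1; 0·0 + 4·0 + 1·1; 1·0 + 1·0 + 6·1) = (1, 1, 6)
w2 = Kw1 = (3·1 + 0·1 + 1·6; 0·1 + 4·1 + 1·6; 1·1 + 1·1 + 6·6) = (9, 10, 38)
w3 = Kw2 = (65, 78, 247)
w4 = Kw3 = (442, 559, 1625)
Ratio at component: 1625 / 247 = 6.57895

6.57895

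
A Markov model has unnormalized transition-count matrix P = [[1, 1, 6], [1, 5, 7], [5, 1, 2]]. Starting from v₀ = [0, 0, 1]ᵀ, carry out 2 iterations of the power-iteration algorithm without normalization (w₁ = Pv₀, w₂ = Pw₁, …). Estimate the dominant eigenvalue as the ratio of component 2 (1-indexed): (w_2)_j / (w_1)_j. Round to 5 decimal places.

w1 = Pv₀ = (1·0 + 1·0 + 6·1; 1·0 + 5·0 + 7·1; 5·0 + 1·0 + 2·1) = (6, 7, 2)
w2 = Pw1 = (1·6 + 1·7 + 6·2; 1·6 + 5·7 + 7·2; 5·6 + 1·7 + 2·2) = (25, 55, 41)
Ratio at component: 55 / 7 = 7.85714

7.85714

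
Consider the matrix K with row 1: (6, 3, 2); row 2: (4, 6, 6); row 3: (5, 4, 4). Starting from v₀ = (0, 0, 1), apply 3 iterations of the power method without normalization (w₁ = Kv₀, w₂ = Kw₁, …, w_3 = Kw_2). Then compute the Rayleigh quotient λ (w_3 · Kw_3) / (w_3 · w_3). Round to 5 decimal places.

λ ≈ 13.17699

w1 = Kv₀ = (2, 6, 4)
w2 = Kw1 = (38, 68, 50)
w3 = Kw2 = (532, 860, 662)
Kw3 = (7096, 11260, 8748)
w3·Kw3 = 532·7096 + 860·11260 + 662·8748 = 19249848; w3·w3 = 532·532 + 860·860 + 662·662 = 1460868
λ ≈ 19249848/1460868 = 13.17699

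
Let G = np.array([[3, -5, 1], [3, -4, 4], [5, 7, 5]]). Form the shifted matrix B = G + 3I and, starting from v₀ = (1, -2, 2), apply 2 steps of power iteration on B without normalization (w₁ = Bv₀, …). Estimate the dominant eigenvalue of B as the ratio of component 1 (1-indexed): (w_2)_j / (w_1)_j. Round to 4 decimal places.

2.7778

B = G + 3I has rows (6, -5, 1); (3, -1, 4); (5, 7, 8)
w1 = Bv₀ = (6·1 + (-5)·(-2) + 1·2; 3·1 + (-1)·(-2) + 4·2; 5·1 + 7·(-2) + 8·2) = (18, 13, 7)
w2 = Bw1 = (6·18 + (-5)·13 + 1·7; 3·18 + (-1)·13 + 4·7; 5·18 + 7·13 + 8·7) = (50, 69, 237)
Ratio: 50/18 = 2.7778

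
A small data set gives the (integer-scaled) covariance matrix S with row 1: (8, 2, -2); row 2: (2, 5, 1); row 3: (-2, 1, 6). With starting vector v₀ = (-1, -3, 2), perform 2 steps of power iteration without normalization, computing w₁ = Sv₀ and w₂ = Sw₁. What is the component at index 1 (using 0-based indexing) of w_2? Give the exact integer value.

w1 = Sv₀ = (8·(-1) + 2·(-3) + (-2)·2; 2·(-1) + 5·(-3) + 1·2; (-2)·(-1) + 1·(-3) + 6·2) = (-18, -15, 11)
w2 = Sw1 = (8·(-18) + 2·(-15) + (-2)·11; 2·(-18) + 5·(-15) + 1·11; (-2)·(-18) + 1·(-15) + 6·11) = (-196, -100, 87)
The requested component of w2 is -100.

-100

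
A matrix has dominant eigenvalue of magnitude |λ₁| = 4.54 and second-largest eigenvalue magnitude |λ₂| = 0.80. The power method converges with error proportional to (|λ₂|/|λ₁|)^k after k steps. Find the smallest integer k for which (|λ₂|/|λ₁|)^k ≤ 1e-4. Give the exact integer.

6

|λ₂/λ₁| = 0.80/4.54 = 0.17621
Need k ≥ ln(1e-4) / ln(0.17621) = -9.2103 / -1.7361 ≈ 5.305
Smallest integer k satisfying the bound: 6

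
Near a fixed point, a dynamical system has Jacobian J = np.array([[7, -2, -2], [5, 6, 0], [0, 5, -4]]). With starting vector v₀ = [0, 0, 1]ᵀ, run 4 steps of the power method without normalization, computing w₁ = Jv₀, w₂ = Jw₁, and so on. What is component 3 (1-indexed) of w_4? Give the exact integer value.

6

w1 = Jv₀ = (7·0 + (-2)·0 + (-2)·1; 5·0 + 6·0 + 0·1; 0·0 + 5·0 + (-4)·1) = (-2, 0, -4)
w2 = Jw1 = (7·(-2) + (-2)·0 + (-2)·(-4); 5·(-2) + 6·0 + 0·(-4); 0·(-2) + 5·0 + (-4)·(-4)) = (-6, -10, 16)
w3 = Jw2 = (-54, -90, -114)
w4 = Jw3 = (30, -810, 6)
The requested component of w4 is 6.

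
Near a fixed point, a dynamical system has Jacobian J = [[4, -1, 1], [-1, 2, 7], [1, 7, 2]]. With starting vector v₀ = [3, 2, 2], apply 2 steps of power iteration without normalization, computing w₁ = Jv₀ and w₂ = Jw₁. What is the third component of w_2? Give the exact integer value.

w1 = Jv₀ = (4·3 + (-1)·2 + 1·2; (-1)·3 + 2·2 + 7·2; 1·3 + 7·2 + 2·2) = (12, 15, 21)
w2 = Jw1 = (4·12 + (-1)·15 + 1·21; (-1)·12 + 2·15 + 7·21; 1·12 + 7·15 + 2·21) = (54, 165, 159)
The requested component of w2 is 159.

159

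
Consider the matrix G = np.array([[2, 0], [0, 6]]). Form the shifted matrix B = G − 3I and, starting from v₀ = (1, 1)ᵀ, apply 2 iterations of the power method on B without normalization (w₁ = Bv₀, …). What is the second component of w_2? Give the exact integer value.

9

B = G − 3I has rows (-1, 0); (0, 3)
w1 = Bv₀ = ((-1)·1 + 0·1; 0·1 + 3·1) = (-1, 3)
w2 = Bw1 = ((-1)·(-1) + 0·3; 0·(-1) + 3·3) = (1, 9)
Requested component of w2: 9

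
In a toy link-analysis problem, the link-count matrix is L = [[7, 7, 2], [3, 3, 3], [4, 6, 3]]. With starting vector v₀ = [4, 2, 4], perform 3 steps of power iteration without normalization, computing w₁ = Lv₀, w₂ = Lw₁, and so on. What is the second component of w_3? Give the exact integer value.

w1 = Lv₀ = (7·4 + 7·2 + 2·4; 3·4 + 3·2 + 3·4; 4·4 + 6·2 + 3·4) = (50, 30, 40)
w2 = Lw1 = (7·50 + 7·30 + 2·40; 3·50 + 3·30 + 3·40; 4·50 + 6·30 + 3·40) = (640, 360, 500)
w3 = Lw2 = (8000, 4500, 6220)
The requested component of w3 is 4500.

4500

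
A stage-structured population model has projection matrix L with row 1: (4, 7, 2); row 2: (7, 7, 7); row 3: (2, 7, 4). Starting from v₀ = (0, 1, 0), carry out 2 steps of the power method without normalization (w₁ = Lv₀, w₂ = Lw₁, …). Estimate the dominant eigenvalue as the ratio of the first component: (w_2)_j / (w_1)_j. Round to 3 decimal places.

w1 = Lv₀ = (7, 7, 7)
w2 = Lw1 = (91, 147, 91)
Ratio at component: 91 / 7 = 13.000

13.000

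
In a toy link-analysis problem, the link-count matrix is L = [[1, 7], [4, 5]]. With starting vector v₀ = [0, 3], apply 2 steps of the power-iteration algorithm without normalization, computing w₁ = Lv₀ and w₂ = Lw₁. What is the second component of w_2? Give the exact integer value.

w1 = Lv₀ = (1·0 + 7·3; 4·0 + 5·3) = (21, 15)
w2 = Lw1 = (1·21 + 7·15; 4·21 + 5·15) = (126, 159)
The requested component of w2 is 159.

159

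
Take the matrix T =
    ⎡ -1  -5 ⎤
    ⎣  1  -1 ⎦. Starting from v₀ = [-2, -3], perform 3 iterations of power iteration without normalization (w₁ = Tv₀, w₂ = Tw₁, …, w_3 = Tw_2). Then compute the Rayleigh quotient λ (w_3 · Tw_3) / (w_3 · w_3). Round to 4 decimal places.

w1 = Tv₀ = ((-1)·(-2) + (-5)·(-3); 1·(-2) + (-1)·(-3)) = (17, 1)
w2 = Tw1 = ((-1)·17 + (-5)·1; 1·17 + (-1)·1) = (-22, 16)
w3 = Tw2 = (-58, -38)
Tw3 = (248, -20)
w3·Tw3 = (-58)·248 + (-38)·(-20) = -13624; w3·w3 = (-58)·(-58) + (-38)·(-38) = 4808
λ ≈ -13624/4808 = -2.8336

-2.8336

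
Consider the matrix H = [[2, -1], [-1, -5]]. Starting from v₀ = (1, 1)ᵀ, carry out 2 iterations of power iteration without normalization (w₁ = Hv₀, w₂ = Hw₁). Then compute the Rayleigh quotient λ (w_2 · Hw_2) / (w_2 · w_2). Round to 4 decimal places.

-5.0177

w1 = Hv₀ = (1, -6)
w2 = Hw1 = (8, 29)
Hw2 = (-13, -153)
w2·Hw2 = 8·(-13) + 29·(-153) = -4541; w2·w2 = 8·8 + 29·29 = 905
λ ≈ -4541/905 = -5.0177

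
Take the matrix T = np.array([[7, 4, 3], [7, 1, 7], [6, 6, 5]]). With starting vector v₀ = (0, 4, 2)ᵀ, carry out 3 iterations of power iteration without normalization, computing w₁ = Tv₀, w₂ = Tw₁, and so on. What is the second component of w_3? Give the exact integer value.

5576

w1 = Tv₀ = (7·0 + 4·4 + 3·2; 7·0 + 1·4 + 7·2; 6·0 + 6·4 + 5·2) = (22, 18, 34)
w2 = Tw1 = (7·22 + 4·18 + 3·34; 7·22 + 1·18 + 7·34; 6·22 + 6·18 + 5·34) = (328, 410, 410)
w3 = Tw2 = (5166, 5576, 6478)
The requested component of w3 is 5576.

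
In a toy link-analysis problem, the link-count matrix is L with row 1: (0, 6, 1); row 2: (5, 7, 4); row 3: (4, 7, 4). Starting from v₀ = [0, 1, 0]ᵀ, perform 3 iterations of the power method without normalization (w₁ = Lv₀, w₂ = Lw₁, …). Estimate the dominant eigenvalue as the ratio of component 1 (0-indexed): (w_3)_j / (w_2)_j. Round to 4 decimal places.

w1 = Lv₀ = (6, 7, 7)
w2 = Lw1 = (49, 107, 101)
w3 = Lw2 = (743, 1398, 1349)
Ratio at component: 1398 / 107 = 13.0654

λ ≈ 13.0654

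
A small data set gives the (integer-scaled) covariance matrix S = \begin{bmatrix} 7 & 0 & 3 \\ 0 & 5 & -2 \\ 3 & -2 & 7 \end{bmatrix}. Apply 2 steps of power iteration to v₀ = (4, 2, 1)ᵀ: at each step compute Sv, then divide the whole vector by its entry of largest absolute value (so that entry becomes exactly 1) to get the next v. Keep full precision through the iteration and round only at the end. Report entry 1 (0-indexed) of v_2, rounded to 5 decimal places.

Sv0 = (31.000000, 8.000000, 15.000000); divide by 31.000000 → v1 = (1.000000, 0.258065, 0.483871)
Sv1 = (8.451613, 0.322581, 5.870968); divide by 8.451613 → v2 = (1.000000, 0.038168, 0.694656)
Requested entry of v2: 10/262 = 0.03817

0.03817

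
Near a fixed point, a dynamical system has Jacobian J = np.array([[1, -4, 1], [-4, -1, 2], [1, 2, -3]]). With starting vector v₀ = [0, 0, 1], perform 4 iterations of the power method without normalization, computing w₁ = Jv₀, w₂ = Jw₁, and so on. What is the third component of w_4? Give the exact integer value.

440

w1 = Jv₀ = (1, 2, -3)
w2 = Jw1 = (-10, -12, 14)
w3 = Jw2 = (52, 80, -76)
w4 = Jw3 = (-344, -440, 440)
The requested component of w4 is 440.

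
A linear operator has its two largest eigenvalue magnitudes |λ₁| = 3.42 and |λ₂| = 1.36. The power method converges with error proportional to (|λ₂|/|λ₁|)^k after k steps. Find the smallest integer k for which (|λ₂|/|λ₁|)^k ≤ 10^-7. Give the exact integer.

|λ₂/λ₁| = 1.36/3.42 = 0.39766
Need k ≥ ln(10^-7) / ln(0.39766) = -16.1181 / -0.9222 ≈ 17.479
Smallest integer k satisfying the bound: 18

18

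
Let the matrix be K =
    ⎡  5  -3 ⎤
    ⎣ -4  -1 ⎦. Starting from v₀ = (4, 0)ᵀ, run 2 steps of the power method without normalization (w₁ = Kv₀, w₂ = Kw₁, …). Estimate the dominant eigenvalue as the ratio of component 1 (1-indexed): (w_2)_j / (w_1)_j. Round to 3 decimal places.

λ ≈ 7.400

w1 = Kv₀ = (5·4 + (-3)·0; (-4)·4 + (-1)·0) = (20, -16)
w2 = Kw1 = (5·20 + (-3)·(-16); (-4)·20 + (-1)·(-16)) = (148, -64)
Ratio at component: 148 / 20 = 7.400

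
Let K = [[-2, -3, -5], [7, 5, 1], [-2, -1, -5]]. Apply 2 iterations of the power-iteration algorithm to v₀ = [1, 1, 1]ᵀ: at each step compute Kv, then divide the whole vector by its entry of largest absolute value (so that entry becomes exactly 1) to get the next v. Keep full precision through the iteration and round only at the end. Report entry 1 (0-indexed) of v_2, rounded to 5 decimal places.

-0.27660

Kv0 = (-10.000000, 13.000000, -8.000000); divide by 13.000000 → v1 = (-0.769231, 1.000000, -0.615385)
Kv1 = (1.615385, -1.000000, 3.615385); divide by 3.615385 → v2 = (0.446809, -0.276596, 1.000000)
Requested entry of v2: -13/47 = -0.27660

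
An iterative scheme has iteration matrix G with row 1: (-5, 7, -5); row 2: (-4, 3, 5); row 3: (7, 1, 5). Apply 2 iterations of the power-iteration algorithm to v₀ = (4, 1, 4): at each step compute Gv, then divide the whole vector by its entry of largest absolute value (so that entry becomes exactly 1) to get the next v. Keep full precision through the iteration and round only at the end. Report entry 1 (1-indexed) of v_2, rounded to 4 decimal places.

-0.0779

Gv0 = (-33.00000, 7.00000, 49.00000); divide by 49.00000 → v1 = (-0.67347, 0.14286, 1.00000)
Gv1 = (-0.63265, 8.12245, 0.42857); divide by 8.12245 → v2 = (-0.07789, 1.00000, 0.05276)
Requested entry of v2: -31/398 = -0.0779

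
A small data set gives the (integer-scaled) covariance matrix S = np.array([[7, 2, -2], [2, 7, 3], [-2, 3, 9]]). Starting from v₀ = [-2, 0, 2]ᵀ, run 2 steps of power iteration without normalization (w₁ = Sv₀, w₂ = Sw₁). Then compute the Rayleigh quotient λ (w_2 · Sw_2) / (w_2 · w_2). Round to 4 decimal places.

w1 = Sv₀ = (7·(-2) + 2·0 + (-2)·2; 2·(-2) + 7·0 + 3·2; (-2)·(-2) + 3·0 + 9·2) = (-18, 2, 22)
w2 = Sw1 = (7·(-18) + 2·2 + (-2)·22; 2·(-18) + 7·2 + 3·22; (-2)·(-18) + 3·2 + 9·22) = (-166, 44, 240)
Sw2 = (-1554, 696, 2624)
w2·Sw2 = (-166)·(-1554) + 44·696 + 240·2624 = 918348; w2·w2 = (-166)·(-166) + 44·44 + 240·240 = 87092
λ ≈ 918348/87092 = 10.5446

λ ≈ 10.5446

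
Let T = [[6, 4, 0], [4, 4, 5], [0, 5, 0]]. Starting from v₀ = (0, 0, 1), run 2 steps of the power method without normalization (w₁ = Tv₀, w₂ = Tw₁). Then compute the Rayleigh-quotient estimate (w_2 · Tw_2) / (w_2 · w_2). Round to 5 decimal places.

w1 = Tv₀ = (0, 5, 0)
w2 = Tw1 = (20, 20, 25)
Tw2 = (200, 285, 100)
w2·Tw2 = 20·200 + 20·285 + 25·100 = 12200; w2·w2 = 20·20 + 20·20 + 25·25 = 1425
λ ≈ 12200/1425 = 8.56140

8.56140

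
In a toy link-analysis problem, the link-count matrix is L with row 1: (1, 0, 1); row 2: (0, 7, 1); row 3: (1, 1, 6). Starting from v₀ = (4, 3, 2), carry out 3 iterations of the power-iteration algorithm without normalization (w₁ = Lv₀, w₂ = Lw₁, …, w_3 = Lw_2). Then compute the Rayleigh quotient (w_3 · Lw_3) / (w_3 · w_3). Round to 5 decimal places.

7.65267

w1 = Lv₀ = (1·4 + 0·3 + 1·2; 0·4 + 7·3 + 1·2; 1·4 + 1·3 + 6·2) = (6, 23, 19)
w2 = Lw1 = (1·6 + 0·23 + 1·19; 0·6 + 7·23 + 1·19; 1·6 + 1·23 + 6·19) = (25, 180, 143)
w3 = Lw2 = (168, 1403, 1063)
Lw3 = (1231, 10884, 7949)
w3·Lw3 = 168·1231 + 1403·10884 + 1063·7949 = 23926847; w3·w3 = 168·168 + 1403·1403 + 1063·1063 = 3126602
λ ≈ 23926847/3126602 = 7.65267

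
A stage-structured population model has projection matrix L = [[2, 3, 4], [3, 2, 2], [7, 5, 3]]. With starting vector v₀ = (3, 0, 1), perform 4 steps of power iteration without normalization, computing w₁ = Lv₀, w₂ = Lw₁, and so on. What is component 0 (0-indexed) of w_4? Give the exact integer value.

w1 = Lv₀ = (2·3 + 3·0 + 4·1; 3·3 + 2·0 + 2·1; 7·3 + 5·0 + 3·1) = (10, 11, 24)
w2 = Lw1 = (2·10 + 3·11 + 4·24; 3·10 + 2·11 + 2·24; 7·10 + 5·11 + 3·24) = (149, 100, 197)
w3 = Lw2 = (1386, 1041, 2134)
w4 = Lw3 = (14431, 10508, 21309)
The requested component of w4 is 14431.

14431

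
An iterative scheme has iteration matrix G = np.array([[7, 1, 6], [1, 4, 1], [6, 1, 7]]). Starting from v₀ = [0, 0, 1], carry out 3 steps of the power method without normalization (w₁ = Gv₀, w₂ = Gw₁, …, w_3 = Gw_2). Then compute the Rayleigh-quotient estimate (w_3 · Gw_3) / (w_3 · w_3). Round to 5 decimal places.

λ ≈ 13.21687

w1 = Gv₀ = (6, 1, 7)
w2 = Gw1 = (85, 17, 86)
w3 = Gw2 = (1128, 239, 1129)
Gw3 = (14909, 3213, 14910)
w3·Gw3 = 1128·14909 + 239·3213 + 1129·14910 = 34418649; w3·w3 = 1128·1128 + 239·239 + 1129·1129 = 2604146
λ ≈ 34418649/2604146 = 13.21687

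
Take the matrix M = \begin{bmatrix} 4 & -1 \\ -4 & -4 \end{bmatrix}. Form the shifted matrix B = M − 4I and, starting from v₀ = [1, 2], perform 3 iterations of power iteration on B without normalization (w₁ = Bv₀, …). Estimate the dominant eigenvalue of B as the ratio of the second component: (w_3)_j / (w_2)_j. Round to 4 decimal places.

μ ≈ -8.4762

B = M − 4I has rows (0, -1); (-4, -8)
w1 = Bv₀ = (0·1 + (-1)·2; (-4)·1 + (-8)·2) = (-2, -20)
w2 = Bw1 = (0·(-2) + (-1)·(-20); (-4)·(-2) + (-8)·(-20)) = (20, 168)
w3 = Bw2 = (-168, -1424)
Ratio: -1424/168 = -8.4762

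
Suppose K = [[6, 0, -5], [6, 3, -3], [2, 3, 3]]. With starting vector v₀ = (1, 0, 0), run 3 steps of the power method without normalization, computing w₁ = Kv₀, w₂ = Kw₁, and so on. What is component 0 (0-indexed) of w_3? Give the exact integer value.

w1 = Kv₀ = (6·1 + 0·0 + (-5)·0; 6·1 + 3·0 + (-3)·0; 2·1 + 3·0 + 3·0) = (6, 6, 2)
w2 = Kw1 = (6·6 + 0·6 + (-5)·2; 6·6 + 3·6 + (-3)·2; 2·6 + 3·6 + 3·2) = (26, 48, 36)
w3 = Kw2 = (-24, 192, 304)
The requested component of w3 is -24.

-24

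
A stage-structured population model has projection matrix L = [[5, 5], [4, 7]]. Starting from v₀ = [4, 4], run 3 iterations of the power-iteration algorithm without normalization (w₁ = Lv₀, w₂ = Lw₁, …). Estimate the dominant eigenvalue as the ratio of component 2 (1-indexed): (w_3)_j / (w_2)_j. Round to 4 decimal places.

10.5897

w1 = Lv₀ = (5·4 + 5·4; 4·4 + 7·4) = (40, 44)
w2 = Lw1 = (5·40 + 5·44; 4·40 + 7·44) = (420, 468)
w3 = Lw2 = (4440, 4956)
Ratio at component: 4956 / 468 = 10.5897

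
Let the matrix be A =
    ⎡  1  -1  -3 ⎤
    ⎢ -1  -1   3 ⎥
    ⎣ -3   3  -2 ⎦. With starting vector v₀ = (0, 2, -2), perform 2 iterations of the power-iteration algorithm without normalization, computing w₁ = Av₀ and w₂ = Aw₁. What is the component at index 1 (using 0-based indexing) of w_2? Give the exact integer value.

w1 = Av₀ = (1·0 + (-1)·2 + (-3)·(-2); (-1)·0 + (-1)·2 + 3·(-2); (-3)·0 + 3·2 + (-2)·(-2)) = (4, -8, 10)
w2 = Aw1 = (1·4 + (-1)·(-8) + (-3)·10; (-1)·4 + (-1)·(-8) + 3·10; (-3)·4 + 3·(-8) + (-2)·10) = (-18, 34, -56)
The requested component of w2 is 34.

34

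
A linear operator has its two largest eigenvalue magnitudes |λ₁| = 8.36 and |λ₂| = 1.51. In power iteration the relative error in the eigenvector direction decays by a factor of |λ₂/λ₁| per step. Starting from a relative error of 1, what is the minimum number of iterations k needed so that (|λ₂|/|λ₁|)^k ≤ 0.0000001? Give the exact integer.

10

|λ₂/λ₁| = 1.51/8.36 = 0.18062
Need k ≥ ln(0.0000001) / ln(0.18062) = -16.1181 / -1.7113 ≈ 9.418
Smallest integer k satisfying the bound: 10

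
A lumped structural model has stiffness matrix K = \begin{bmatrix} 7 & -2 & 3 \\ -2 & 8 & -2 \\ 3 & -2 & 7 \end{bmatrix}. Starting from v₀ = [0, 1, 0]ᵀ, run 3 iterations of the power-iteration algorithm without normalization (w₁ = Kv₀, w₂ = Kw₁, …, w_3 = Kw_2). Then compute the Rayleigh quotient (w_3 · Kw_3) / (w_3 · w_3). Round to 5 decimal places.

w1 = Kv₀ = (-2, 8, -2)
w2 = Kw1 = (-36, 72, -36)
w3 = Kw2 = (-504, 720, -504)
Kw3 = (-6480, 7776, -6480)
w3·Kw3 = (-504)·(-6480) + 720·7776 + (-504)·(-6480) = 12130560; w3·w3 = (-504)·(-504) + 720·720 + (-504)·(-504) = 1026432
λ ≈ 12130560/1026432 = 11.81818

λ ≈ 11.81818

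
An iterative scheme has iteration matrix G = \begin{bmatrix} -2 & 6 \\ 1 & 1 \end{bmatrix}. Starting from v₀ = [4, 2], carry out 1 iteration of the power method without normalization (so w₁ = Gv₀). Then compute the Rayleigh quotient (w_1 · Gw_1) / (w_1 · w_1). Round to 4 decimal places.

w1 = Gv₀ = ((-2)·4 + 6·2; 1·4 + 1·2) = (4, 6)
Gw1 = (28, 10)
w1·Gw1 = 4·28 + 6·10 = 172; w1·w1 = 4·4 + 6·6 = 52
λ ≈ 172/52 = 3.3077

3.3077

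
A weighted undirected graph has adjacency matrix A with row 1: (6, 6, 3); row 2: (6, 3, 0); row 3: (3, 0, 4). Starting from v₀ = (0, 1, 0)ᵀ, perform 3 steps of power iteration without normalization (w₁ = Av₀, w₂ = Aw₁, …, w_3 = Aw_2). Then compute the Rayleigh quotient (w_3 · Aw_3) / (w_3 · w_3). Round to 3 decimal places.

w1 = Av₀ = (6·0 + 6·1 + 3·0; 6·0 + 3·1 + 0·0; 3·0 + 0·1 + 4·0) = (6, 3, 0)
w2 = Aw1 = (6·6 + 6·3 + 3·0; 6·6 + 3·3 + 0·0; 3·6 + 0·3 + 4·0) = (54, 45, 18)
w3 = Aw2 = (648, 459, 234)
Aw3 = (7344, 5265, 2880)
w3·Aw3 = 648·7344 + 459·5265 + 234·2880 = 7849467; w3·w3 = 648·648 + 459·459 + 234·234 = 685341
λ ≈ 7849467/685341 = 11.453

11.453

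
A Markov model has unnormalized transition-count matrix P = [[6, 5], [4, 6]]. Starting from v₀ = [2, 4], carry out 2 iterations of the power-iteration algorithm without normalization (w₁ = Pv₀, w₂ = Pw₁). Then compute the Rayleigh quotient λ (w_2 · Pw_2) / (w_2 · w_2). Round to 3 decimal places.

w1 = Pv₀ = (32, 32)
w2 = Pw1 = (352, 320)
Pw2 = (3712, 3328)
w2·Pw2 = 352·3712 + 320·3328 = 2371584; w2·w2 = 352·352 + 320·320 = 226304
λ ≈ 2371584/226304 = 10.480

10.480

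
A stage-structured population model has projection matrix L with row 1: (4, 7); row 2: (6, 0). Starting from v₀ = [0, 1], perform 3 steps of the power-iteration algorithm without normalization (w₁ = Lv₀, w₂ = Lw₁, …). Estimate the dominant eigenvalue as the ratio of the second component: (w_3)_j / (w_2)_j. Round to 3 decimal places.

w1 = Lv₀ = (4·0 + 7·1; 6·0 + 0·1) = (7, 0)
w2 = Lw1 = (4·7 + 7·0; 6·7 + 0·0) = (28, 42)
w3 = Lw2 = (406, 168)
Ratio at component: 168 / 42 = 4.000

4.000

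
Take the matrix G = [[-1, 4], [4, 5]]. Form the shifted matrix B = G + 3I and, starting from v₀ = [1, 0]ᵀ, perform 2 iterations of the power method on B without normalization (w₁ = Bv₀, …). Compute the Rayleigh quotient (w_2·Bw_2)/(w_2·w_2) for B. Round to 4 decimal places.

B = G + 3I has rows (2, 4); (4, 8)
w1 = Bv₀ = (2·1 + 4·0; 4·1 + 8·0) = (2, 4)
w2 = Bw1 = (2·2 + 4·4; 4·2 + 8·4) = (20, 40)
Bw2 = (200, 400)
w2·Bw2 = 20000; w2·w2 = 2000; μ ≈ 20000/2000 = 10.0000

10.0000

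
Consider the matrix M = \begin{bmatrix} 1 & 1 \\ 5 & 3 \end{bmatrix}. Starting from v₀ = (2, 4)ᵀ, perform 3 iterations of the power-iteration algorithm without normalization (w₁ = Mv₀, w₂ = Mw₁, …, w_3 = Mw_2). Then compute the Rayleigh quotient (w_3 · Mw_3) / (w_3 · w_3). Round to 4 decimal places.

4.4488

w1 = Mv₀ = (6, 22)
w2 = Mw1 = (28, 96)
w3 = Mw2 = (124, 428)
Mw3 = (552, 1904)
w3·Mw3 = 124·552 + 428·1904 = 883360; w3·w3 = 124·124 + 428·428 = 198560
λ ≈ 883360/198560 = 4.4488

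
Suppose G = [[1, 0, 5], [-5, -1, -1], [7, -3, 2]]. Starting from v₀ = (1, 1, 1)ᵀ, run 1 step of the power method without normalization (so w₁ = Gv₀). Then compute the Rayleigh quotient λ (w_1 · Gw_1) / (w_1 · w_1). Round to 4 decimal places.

w1 = Gv₀ = (1·1 + 0·1 + 5·1; (-5)·1 + (-1)·1 + (-1)·1; 7·1 + (-3)·1 + 2·1) = (6, -7, 6)
Gw1 = (36, -29, 75)
w1·Gw1 = 6·36 + (-7)·(-29) + 6·75 = 869; w1·w1 = 6·6 + (-7)·(-7) + 6·6 = 121
λ ≈ 869/121 = 7.1818

λ ≈ 7.1818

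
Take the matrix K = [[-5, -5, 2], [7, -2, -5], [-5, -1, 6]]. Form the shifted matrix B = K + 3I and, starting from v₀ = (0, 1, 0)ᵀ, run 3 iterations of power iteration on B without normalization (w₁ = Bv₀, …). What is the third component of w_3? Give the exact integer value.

149

B = K + 3I has rows (-2, -5, 2); (7, 1, -5); (-5, -1, 9)
w1 = Bv₀ = ((-2)·0 + (-5)·1 + 2·0; 7·0 + 1·1 + (-5)·0; (-5)·0 + (-1)·1 + 9·0) = (-5, 1, -1)
w2 = Bw1 = ((-2)·(-5) + (-5)·1 + 2·(-1); 7·(-5) + 1·1 + (-5)·(-1); (-5)·(-5) + (-1)·1 + 9·(-1)) = (3, -29, 15)
w3 = Bw2 = (169, -83, 149)
Requested component of w3: 149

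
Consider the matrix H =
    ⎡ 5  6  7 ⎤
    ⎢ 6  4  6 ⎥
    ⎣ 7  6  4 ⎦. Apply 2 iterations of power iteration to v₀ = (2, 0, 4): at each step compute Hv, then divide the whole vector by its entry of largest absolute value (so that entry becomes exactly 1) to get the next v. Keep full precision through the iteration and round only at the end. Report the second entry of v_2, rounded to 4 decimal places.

0.8961

Hv0 = (38.00000, 36.00000, 30.00000); divide by 38.00000 → v1 = (1.00000, 0.94737, 0.78947)
Hv1 = (16.21053, 14.52632, 15.84211); divide by 16.21053 → v2 = (1.00000, 0.89610, 0.97727)
Requested entry of v2: 552/616 = 0.8961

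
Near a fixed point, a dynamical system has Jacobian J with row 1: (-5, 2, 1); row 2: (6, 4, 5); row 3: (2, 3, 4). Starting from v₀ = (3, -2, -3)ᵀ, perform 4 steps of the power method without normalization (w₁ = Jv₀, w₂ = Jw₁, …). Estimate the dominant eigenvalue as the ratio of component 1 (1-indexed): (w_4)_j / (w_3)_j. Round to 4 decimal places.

w1 = Jv₀ = ((-5)·3 + 2·(-2) + 1·(-3); 6·3 + 4·(-2) + 5·(-3); 2·3 + 3·(-2) + 4·(-3)) = (-22, -5, -12)
w2 = Jw1 = ((-5)·(-22) + 2·(-5) + 1·(-12); 6·(-22) + 4·(-5) + 5·(-12); 2·(-22) + 3·(-5) + 4·(-12)) = (88, -212, -107)
w3 = Jw2 = (-971, -855, -888)
w4 = Jw3 = (2257, -13686, -8059)
Ratio at component: 2257 / -971 = -2.3244

-2.3244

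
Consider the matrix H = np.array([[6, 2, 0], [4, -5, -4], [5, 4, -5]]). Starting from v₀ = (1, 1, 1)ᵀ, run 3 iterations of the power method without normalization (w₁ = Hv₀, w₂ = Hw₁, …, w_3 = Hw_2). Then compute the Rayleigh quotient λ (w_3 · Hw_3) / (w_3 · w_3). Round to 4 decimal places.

w1 = Hv₀ = (6·1 + 2·1 + 0·1; 4·1 + (-5)·1 + (-4)·1; 5·1 + 4·1 + (-5)·1) = (8, -5, 4)
w2 = Hw1 = (6·8 + 2·(-5) + 0·4; 4·8 + (-5)·(-5) + (-4)·4; 5·8 + 4·(-5) + (-5)·4) = (38, 41, 0)
w3 = Hw2 = (310, -53, 354)
Hw3 = (1754, 89, -432)
w3·Hw3 = 310·1754 + (-53)·89 + 354·(-432) = 386095; w3·w3 = 310·310 + (-53)·(-53) + 354·354 = 224225
λ ≈ 386095/224225 = 1.7219

1.7219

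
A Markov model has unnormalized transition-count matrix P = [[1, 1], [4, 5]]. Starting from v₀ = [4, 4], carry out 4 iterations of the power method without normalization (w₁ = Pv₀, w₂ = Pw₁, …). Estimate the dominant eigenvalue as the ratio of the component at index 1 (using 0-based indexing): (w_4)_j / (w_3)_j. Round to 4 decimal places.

w1 = Pv₀ = (1·4 + 1·4; 4·4 + 5·4) = (8, 36)
w2 = Pw1 = (1·8 + 1·36; 4·8 + 5·36) = (44, 212)
w3 = Pw2 = (256, 1236)
w4 = Pw3 = (1492, 7204)
Ratio at component: 7204 / 1236 = 5.8285

λ ≈ 5.8285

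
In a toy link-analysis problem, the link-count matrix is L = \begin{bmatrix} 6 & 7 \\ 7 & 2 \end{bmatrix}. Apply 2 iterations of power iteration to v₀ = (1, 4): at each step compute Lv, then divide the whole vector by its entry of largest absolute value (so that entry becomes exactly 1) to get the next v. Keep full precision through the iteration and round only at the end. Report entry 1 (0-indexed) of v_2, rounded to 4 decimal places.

0.8673

Lv0 = (34.00000, 15.00000); divide by 34.00000 → v1 = (1.00000, 0.44118)
Lv1 = (9.08824, 7.88235); divide by 9.08824 → v2 = (1.00000, 0.86731)
Requested entry of v2: 268/309 = 0.8673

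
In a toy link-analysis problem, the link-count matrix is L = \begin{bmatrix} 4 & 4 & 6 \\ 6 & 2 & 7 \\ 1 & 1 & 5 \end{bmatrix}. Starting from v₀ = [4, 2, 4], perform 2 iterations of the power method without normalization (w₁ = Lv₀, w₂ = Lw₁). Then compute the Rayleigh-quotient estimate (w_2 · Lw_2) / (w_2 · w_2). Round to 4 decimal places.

w1 = Lv₀ = (48, 56, 26)
w2 = Lw1 = (572, 582, 234)
Lw2 = (6020, 6234, 2324)
w2·Lw2 = 572·6020 + 582·6234 + 234·2324 = 7615444; w2·w2 = 572·572 + 582·582 + 234·234 = 720664
λ ≈ 7615444/720664 = 10.5673

10.5673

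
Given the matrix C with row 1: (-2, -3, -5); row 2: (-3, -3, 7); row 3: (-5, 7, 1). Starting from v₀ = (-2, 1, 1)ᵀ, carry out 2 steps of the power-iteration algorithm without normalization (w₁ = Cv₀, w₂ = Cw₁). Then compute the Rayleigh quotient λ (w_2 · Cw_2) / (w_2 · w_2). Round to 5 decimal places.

8.59768

w1 = Cv₀ = (-4, 10, 18)
w2 = Cw1 = (-112, 108, 108)
Cw2 = (-640, 768, 1424)
w2·Cw2 = (-112)·(-640) + 108·768 + 108·1424 = 308416; w2·w2 = (-112)·(-112) + 108·108 + 108·108 = 35872
λ ≈ 308416/35872 = 8.59768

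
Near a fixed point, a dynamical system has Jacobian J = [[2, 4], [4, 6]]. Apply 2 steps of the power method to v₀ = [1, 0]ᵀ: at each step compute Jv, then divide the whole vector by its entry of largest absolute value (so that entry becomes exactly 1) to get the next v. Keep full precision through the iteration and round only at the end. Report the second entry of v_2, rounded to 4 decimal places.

1.0000

Jv0 = (2.00000, 4.00000); divide by 4.00000 → v1 = (0.50000, 1.00000)
Jv1 = (5.00000, 8.00000); divide by 8.00000 → v2 = (0.62500, 1.00000)
Requested entry of v2: 32/32 = 1.0000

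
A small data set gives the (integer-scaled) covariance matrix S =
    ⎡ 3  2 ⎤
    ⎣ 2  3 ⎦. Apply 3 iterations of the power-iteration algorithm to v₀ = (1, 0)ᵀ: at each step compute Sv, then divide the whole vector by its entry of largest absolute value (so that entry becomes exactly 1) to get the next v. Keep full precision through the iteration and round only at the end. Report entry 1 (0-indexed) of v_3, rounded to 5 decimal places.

Sv0 = (3.000000, 2.000000); divide by 3.000000 → v1 = (1.000000, 0.666667)
Sv1 = (4.333333, 4.000000); divide by 4.333333 → v2 = (1.000000, 0.923077)
Sv2 = (4.846154, 4.769231); divide by 4.846154 → v3 = (1.000000, 0.984127)
Requested entry of v3: 62/63 = 0.98413

0.98413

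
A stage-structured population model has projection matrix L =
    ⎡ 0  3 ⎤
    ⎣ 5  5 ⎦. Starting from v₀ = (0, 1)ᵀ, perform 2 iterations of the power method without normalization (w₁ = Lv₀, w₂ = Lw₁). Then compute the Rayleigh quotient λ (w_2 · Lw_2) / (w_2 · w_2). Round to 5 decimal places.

7.01370

w1 = Lv₀ = (0·0 + 3·1; 5·0 + 5·1) = (3, 5)
w2 = Lw1 = (0·3 + 3·5; 5·3 + 5·5) = (15, 40)
Lw2 = (120, 275)
w2·Lw2 = 15·120 + 40·275 = 12800; w2·w2 = 15·15 + 40·40 = 1825
λ ≈ 12800/1825 = 7.01370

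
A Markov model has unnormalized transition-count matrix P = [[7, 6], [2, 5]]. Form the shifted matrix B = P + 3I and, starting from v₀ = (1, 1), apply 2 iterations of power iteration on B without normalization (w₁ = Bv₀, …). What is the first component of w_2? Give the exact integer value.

B = P + 3I has rows (10, 6); (2, 8)
w1 = Bv₀ = (16, 10)
w2 = Bw1 = (220, 112)
Requested component of w2: 220

220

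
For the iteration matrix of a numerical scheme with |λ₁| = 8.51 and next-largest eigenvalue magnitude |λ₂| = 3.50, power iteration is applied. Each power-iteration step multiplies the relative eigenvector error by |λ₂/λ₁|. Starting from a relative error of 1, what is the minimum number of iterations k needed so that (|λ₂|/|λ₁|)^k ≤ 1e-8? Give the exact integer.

|λ₂/λ₁| = 3.50/8.51 = 0.41128
Need k ≥ ln(1e-8) / ln(0.41128) = -18.4207 / -0.8885 ≈ 20.733
Smallest integer k satisfying the bound: 21

21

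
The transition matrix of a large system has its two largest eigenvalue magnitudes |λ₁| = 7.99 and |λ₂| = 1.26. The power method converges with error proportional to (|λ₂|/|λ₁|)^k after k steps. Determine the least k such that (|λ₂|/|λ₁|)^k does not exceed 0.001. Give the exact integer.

4

|λ₂/λ₁| = 1.26/7.99 = 0.15770
Need k ≥ ln(0.001) / ln(0.15770) = -6.9078 / -1.8471 ≈ 3.740
Smallest integer k satisfying the bound: 4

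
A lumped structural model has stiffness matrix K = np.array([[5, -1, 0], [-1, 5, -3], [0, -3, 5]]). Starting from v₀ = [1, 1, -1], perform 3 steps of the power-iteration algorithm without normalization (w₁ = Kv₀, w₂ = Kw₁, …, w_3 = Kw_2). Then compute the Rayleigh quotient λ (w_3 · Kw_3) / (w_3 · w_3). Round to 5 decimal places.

7.97357

w1 = Kv₀ = (5·1 + (-1)·1 + 0·(-1); (-1)·1 + 5·1 + (-3)·(-1); 0·1 + (-3)·1 + 5·(-1)) = (4, 7, -8)
w2 = Kw1 = (5·4 + (-1)·7 + 0·(-8); (-1)·4 + 5·7 + (-3)·(-8); 0·4 + (-3)·7 + 5·(-8)) = (13, 55, -61)
w3 = Kw2 = (10, 445, -470)
Kw3 = (-395, 3625, -3685)
w3·Kw3 = 10·(-395) + 445·3625 + (-470)·(-3685) = 3341125; w3·w3 = 10·10 + 445·445 + (-470)·(-470) = 419025
λ ≈ 3341125/419025 = 7.97357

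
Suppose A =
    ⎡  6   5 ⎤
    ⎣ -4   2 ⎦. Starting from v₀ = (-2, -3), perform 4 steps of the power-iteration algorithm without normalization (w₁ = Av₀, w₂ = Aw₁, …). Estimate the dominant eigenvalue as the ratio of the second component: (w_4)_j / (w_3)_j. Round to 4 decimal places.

w1 = Av₀ = (6·(-2) + 5·(-3); (-4)·(-2) + 2·(-3)) = (-27, 2)
w2 = Aw1 = (6·(-27) + 5·2; (-4)·(-27) + 2·2) = (-152, 112)
w3 = Aw2 = (-352, 832)
w4 = Aw3 = (2048, 3072)
Ratio at component: 3072 / 832 = 3.6923

3.6923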